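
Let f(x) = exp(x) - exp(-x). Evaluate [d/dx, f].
2 \cosh{\left(x \right)}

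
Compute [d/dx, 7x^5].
35 x^{4}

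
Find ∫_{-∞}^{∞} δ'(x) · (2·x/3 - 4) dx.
- \frac{2}{3}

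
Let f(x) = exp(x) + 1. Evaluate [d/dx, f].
e^{x}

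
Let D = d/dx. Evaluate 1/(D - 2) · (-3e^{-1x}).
e^{- x}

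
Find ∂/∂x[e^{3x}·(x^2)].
x \left(3 x + 2\right) e^{3 x}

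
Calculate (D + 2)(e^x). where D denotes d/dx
3 e^{x}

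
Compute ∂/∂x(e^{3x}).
3 e^{3 x}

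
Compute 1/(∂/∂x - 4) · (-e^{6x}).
- \frac{e^{6 x}}{2}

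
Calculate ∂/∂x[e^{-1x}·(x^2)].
x \left(2 - x\right) e^{- x}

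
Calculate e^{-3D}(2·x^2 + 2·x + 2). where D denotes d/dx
2 x^{2} - 10 x + 14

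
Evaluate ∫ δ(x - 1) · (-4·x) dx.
-4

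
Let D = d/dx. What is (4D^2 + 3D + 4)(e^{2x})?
26 e^{2 x}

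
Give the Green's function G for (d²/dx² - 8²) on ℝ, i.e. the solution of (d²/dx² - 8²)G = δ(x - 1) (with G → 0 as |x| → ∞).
-\frac{e^{-8|x - 1|}}{16}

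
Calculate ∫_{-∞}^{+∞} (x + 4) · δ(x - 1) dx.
5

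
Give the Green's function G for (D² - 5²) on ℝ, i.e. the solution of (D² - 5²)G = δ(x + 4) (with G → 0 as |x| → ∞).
-\frac{e^{-5|x + 4|}}{10}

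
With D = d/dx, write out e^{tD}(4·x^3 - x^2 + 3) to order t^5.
4 t^{3} + t^{2} \left(12 x - 1\right) + 2 t x \left(6 x - 1\right) + 4 x^{3} - x^{2} + 3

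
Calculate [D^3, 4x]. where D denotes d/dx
12D^{2}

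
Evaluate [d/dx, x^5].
5 x^{4}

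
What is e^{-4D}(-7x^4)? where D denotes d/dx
- 7 x^{4} + 112 x^{3} - 672 x^{2} + 1792 x - 1792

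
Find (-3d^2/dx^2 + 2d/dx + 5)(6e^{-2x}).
- 66 e^{- 2 x}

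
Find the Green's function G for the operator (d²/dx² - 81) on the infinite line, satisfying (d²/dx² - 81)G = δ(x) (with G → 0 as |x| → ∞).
-\frac{e^{-9|x|}}{18}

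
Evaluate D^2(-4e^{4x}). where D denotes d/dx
- 64 e^{4 x}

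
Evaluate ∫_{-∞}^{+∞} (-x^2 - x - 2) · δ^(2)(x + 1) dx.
-2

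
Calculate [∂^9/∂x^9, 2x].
18\frac{d^{8}}{dx^{8}}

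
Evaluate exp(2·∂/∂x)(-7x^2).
- 7 x^{2} - 28 x - 28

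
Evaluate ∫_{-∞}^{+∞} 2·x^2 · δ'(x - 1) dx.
-4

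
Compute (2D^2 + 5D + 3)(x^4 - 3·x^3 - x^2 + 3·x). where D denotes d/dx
3 x^{4} + 11 x^{3} - 24 x^{2} - 37 x + 11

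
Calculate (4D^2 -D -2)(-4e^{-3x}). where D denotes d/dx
- 148 e^{- 3 x}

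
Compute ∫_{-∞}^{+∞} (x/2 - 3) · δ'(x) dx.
- \frac{1}{2}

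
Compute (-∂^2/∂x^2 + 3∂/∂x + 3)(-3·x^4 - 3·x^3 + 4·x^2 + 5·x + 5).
- 9 x^{4} - 45 x^{3} + 21 x^{2} + 57 x + 22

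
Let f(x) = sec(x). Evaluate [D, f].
\tan{\left(x \right)} \sec{\left(x \right)}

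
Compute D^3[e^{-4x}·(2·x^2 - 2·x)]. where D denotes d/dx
16 \left(- 8 x^{2} + 20 x - 9\right) e^{- 4 x}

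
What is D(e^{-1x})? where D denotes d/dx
- e^{- x}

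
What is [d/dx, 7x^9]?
63 x^{8}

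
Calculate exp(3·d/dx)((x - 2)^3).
x^{3} + 3 x^{2} + 3 x + 1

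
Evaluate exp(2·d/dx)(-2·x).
- 2 x - 4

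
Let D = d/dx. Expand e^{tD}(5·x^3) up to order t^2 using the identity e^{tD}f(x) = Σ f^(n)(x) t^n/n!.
5 x \left(3 t^{2} + 3 t x + x^{2}\right)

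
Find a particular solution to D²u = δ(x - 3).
\frac{|x - 3|}{2}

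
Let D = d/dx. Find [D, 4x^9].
36 x^{8}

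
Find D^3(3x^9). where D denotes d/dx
1512 x^{6}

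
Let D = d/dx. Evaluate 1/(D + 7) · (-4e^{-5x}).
- 2 e^{- 5 x}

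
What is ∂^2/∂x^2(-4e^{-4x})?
- 64 e^{- 4 x}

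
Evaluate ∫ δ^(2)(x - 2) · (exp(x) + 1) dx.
e^{2}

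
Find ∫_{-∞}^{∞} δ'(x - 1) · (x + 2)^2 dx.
-6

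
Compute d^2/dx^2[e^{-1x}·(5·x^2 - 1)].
\left(5 x^{2} - 20 x + 9\right) e^{- x}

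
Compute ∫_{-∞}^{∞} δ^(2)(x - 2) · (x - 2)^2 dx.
2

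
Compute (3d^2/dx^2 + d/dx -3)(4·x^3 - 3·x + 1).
- 12 x^{3} + 12 x^{2} + 81 x - 6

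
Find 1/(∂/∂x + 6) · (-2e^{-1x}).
- \frac{2 e^{- x}}{5}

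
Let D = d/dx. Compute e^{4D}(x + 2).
x + 6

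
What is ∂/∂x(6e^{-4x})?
- 24 e^{- 4 x}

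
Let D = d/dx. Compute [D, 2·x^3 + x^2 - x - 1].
6 x^{2} + 2 x - 1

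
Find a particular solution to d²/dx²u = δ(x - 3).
\frac{|x - 3|}{2}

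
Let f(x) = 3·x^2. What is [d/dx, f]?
6 x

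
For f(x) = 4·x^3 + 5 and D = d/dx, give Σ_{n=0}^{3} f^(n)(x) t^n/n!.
4 t^{3} + 12 t^{2} x + 12 t x^{2} + 4 x^{3} + 5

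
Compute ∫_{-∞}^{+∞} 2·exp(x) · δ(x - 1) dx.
2 e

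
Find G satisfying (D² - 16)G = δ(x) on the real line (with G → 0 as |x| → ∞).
-\frac{e^{-4|x|}}{8}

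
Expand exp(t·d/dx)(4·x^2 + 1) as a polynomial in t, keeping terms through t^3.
4 t^{2} + 8 t x + 4 x^{2} + 1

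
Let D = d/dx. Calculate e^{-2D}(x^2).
x^{2} - 4 x + 4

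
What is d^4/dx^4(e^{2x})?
16 e^{2 x}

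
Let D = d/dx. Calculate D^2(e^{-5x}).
25 e^{- 5 x}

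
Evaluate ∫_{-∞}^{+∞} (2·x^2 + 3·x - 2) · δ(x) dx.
-2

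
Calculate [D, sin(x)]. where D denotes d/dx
\cos{\left(x \right)}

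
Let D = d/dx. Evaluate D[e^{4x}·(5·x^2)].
10 x \left(2 x + 1\right) e^{4 x}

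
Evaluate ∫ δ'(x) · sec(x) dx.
0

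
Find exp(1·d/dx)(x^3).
x^{3} + 3 x^{2} + 3 x + 1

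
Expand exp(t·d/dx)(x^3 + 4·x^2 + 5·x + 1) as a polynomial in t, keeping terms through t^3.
t^{3} + t^{2} \left(3 x + 4\right) + t \left(3 x^{2} + 8 x + 5\right) + x^{3} + 4 x^{2} + 5 x + 1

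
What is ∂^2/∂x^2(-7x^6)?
- 210 x^{4}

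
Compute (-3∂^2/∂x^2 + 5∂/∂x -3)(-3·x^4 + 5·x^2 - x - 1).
9 x^{4} - 60 x^{3} + 93 x^{2} + 53 x - 32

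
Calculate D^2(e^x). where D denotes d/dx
e^{x}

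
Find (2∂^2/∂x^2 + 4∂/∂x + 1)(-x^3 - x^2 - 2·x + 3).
- x^{3} - 13 x^{2} - 22 x - 9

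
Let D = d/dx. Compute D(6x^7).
42 x^{6}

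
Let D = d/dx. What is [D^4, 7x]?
28D^{3}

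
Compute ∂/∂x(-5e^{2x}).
- 10 e^{2 x}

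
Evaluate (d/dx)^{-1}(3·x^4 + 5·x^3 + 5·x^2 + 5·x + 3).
\frac{3 x^{5}}{5} + \frac{5 x^{4}}{4} + \frac{5 x^{3}}{3} + \frac{5 x^{2}}{2} + 3 x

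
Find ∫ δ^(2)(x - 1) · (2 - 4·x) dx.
0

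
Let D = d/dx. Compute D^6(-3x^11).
- 997920 x^{5}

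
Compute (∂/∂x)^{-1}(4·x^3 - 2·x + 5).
x^{4} - x^{2} + 5 x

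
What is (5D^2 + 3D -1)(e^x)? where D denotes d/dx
7 e^{x}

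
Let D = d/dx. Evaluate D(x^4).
4 x^{3}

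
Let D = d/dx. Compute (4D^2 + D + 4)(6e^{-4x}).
384 e^{- 4 x}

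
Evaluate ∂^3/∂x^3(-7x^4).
- 168 x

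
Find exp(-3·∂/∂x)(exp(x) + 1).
e^{x - 3} + 1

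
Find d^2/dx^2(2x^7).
84 x^{5}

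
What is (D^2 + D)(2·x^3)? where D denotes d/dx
6 x \left(x + 2\right)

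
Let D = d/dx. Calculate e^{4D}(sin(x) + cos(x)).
\sqrt{2} \sin{\left(x + \frac{\pi}{4} + 4 \right)}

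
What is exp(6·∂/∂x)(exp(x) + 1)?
e^{x + 6} + 1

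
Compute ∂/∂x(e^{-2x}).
- 2 e^{- 2 x}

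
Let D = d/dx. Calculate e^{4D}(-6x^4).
- 6 x^{4} - 96 x^{3} - 576 x^{2} - 1536 x - 1536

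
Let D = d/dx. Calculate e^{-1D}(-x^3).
- x^{3} + 3 x^{2} - 3 x + 1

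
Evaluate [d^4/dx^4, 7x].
28\frac{d^{3}}{dx^{3}}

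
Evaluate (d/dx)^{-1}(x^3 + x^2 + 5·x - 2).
\frac{x^{4}}{4} + \frac{x^{3}}{3} + \frac{5 x^{2}}{2} - 2 x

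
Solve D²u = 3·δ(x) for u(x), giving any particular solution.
\frac{3|x|}{2}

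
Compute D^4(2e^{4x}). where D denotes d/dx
512 e^{4 x}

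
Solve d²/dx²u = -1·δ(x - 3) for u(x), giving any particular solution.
-\frac{|x - 3|}{2}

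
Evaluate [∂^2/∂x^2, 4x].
8\frac{d}{dx}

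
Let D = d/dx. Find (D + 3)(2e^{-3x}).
0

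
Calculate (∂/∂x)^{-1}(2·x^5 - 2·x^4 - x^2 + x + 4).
\frac{x^{6}}{3} - \frac{2 x^{5}}{5} - \frac{x^{3}}{3} + \frac{x^{2}}{2} + 4 x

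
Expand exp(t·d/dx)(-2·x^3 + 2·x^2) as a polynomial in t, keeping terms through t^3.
- 2 t^{3} - 2 t^{2} \left(3 x - 1\right) - 2 t x \left(3 x - 2\right) - 2 x^{3} + 2 x^{2}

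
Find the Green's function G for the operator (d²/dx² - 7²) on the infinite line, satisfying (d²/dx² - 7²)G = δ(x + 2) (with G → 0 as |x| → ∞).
-\frac{e^{-7|x + 2|}}{14}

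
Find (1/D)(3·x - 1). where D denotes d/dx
\frac{3 x^{2}}{2} - x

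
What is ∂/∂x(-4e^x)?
- 4 e^{x}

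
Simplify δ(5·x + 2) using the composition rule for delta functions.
\frac{\delta(x + 2/5)}{5}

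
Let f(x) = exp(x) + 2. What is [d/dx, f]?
e^{x}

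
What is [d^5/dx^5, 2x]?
10\frac{d^{4}}{dx^{4}}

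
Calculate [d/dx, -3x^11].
- 33 x^{10}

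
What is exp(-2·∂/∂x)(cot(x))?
\cot{\left(x - 2 \right)}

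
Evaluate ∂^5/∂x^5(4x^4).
0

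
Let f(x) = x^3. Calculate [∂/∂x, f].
3 x^{2}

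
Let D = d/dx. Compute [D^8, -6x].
-48D^{7}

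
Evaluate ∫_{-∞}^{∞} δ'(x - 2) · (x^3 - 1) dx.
-12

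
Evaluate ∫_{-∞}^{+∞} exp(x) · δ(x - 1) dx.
e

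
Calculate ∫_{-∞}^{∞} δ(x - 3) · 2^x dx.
8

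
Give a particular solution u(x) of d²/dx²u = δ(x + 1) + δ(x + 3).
\frac{|x + 1|}{2} + \frac{|x + 3|}{2}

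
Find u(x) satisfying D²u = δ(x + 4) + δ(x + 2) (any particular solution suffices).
\frac{|x + 4|}{2} + \frac{|x + 2|}{2}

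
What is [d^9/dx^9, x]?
9\frac{d^{8}}{dx^{8}}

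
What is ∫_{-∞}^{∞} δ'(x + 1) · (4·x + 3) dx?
-4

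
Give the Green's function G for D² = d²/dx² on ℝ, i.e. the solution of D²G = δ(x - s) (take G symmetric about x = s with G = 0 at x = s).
\frac{|x - s|}{2}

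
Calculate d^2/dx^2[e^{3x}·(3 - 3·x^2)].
\left(- 27 x^{2} - 36 x + 21\right) e^{3 x}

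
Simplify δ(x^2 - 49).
\frac{\delta(x - 7) + \delta(x + 7)}{14}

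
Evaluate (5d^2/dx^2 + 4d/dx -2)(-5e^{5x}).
- 715 e^{5 x}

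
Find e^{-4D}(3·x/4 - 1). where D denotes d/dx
\frac{3 x}{4} - 4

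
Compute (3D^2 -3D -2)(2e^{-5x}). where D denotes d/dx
176 e^{- 5 x}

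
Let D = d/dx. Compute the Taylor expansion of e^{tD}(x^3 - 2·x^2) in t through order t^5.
t^{3} + t^{2} \left(3 x - 2\right) + t x \left(3 x - 4\right) + x^{3} - 2 x^{2}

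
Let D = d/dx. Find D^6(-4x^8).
- 80640 x^{2}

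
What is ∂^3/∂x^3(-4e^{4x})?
- 256 e^{4 x}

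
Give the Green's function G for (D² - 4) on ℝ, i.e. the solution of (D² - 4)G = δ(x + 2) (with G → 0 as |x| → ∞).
-\frac{e^{-2|x + 2|}}{4}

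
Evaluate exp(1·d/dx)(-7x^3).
- 7 x^{3} - 21 x^{2} - 21 x - 7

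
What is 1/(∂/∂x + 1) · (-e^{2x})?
- \frac{e^{2 x}}{3}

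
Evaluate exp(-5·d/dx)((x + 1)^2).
x^{2} - 8 x + 16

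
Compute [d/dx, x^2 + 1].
2 x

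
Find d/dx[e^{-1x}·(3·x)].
3 \left(1 - x\right) e^{- x}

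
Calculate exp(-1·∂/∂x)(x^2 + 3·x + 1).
x^{2} + x - 1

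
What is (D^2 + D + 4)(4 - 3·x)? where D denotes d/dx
13 - 12 x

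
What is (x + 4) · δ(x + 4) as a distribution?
0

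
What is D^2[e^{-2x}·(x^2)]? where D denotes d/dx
2 \left(2 x^{2} - 4 x + 1\right) e^{- 2 x}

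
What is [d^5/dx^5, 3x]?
15\frac{d^{4}}{dx^{4}}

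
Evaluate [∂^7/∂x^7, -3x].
-21\frac{d^{6}}{dx^{6}}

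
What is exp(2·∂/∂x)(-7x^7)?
- 7 x^{7} - 98 x^{6} - 588 x^{5} - 1960 x^{4} - 3920 x^{3} - 4704 x^{2} - 3136 x - 896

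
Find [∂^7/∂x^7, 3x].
21\frac{d^{6}}{dx^{6}}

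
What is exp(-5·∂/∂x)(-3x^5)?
- 3 x^{5} + 75 x^{4} - 750 x^{3} + 3750 x^{2} - 9375 x + 9375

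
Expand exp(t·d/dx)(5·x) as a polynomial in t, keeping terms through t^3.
5 t + 5 x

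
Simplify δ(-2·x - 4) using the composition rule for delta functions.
\frac{\delta(x + 2)}{2}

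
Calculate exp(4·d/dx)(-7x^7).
- 7 x^{7} - 196 x^{6} - 2352 x^{5} - 15680 x^{4} - 62720 x^{3} - 150528 x^{2} - 200704 x - 114688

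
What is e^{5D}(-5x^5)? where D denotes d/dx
- 5 x^{5} - 125 x^{4} - 1250 x^{3} - 6250 x^{2} - 15625 x - 15625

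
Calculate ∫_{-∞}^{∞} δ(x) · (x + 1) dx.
1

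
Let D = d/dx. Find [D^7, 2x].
14D^{6}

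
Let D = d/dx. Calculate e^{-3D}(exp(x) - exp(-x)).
- e^{3 - x} + e^{x - 3}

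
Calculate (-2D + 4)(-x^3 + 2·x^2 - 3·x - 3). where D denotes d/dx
- 4 x^{3} + 14 x^{2} - 20 x - 6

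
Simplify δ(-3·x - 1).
\frac{\delta(x + 1/3)}{3}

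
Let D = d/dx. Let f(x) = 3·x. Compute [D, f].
3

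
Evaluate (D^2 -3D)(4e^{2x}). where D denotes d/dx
- 8 e^{2 x}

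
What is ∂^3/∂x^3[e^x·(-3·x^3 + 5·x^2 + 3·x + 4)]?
\left(- 3 x^{3} - 22 x^{2} - 21 x + 25\right) e^{x}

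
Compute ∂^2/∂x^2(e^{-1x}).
e^{- x}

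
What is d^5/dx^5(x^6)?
720 x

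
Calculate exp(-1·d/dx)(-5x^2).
- 5 x^{2} + 10 x - 5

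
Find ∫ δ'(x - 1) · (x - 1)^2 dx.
0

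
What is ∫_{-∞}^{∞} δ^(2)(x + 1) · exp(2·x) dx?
\frac{4}{e^{2}}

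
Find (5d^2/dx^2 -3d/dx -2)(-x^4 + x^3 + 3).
2 x^{4} + 10 x^{3} - 69 x^{2} + 30 x - 6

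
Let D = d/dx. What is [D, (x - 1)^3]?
3 \left(x - 1\right)^{2}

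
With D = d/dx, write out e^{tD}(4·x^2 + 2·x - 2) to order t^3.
4 t^{2} + 2 t \left(4 x + 1\right) + 4 x^{2} + 2 x - 2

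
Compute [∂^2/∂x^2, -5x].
-10\frac{d}{dx}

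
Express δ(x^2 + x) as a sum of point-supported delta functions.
\frac{\delta(x + 1) + \delta(x)}{1}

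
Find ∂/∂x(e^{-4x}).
- 4 e^{- 4 x}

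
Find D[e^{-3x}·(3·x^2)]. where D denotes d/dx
3 x \left(2 - 3 x\right) e^{- 3 x}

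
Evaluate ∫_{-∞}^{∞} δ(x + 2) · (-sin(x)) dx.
\sin{\left(2 \right)}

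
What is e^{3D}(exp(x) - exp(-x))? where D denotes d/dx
2 \sinh{\left(x + 3 \right)}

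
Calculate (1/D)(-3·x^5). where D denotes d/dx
- \frac{x^{6}}{2}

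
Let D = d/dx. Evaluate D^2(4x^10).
360 x^{8}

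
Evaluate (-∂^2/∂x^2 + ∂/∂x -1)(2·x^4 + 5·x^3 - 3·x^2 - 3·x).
- 2 x^{4} + 3 x^{3} - 6 x^{2} - 33 x + 3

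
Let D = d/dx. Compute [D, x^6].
6 x^{5}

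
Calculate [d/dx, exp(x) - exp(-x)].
2 \cosh{\left(x \right)}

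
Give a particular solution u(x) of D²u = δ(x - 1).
\frac{|x - 1|}{2}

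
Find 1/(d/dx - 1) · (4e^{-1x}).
- 2 e^{- x}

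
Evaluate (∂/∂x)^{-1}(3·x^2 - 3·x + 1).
x^{3} - \frac{3 x^{2}}{2} + x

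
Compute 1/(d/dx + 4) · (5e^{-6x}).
- \frac{5 e^{- 6 x}}{2}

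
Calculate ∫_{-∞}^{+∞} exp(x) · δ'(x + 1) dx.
- \frac{1}{e}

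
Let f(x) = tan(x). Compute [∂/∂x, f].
\frac{1}{\cos^{2}{\left(x \right)}}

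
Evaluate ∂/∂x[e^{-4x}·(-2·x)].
2 \left(4 x - 1\right) e^{- 4 x}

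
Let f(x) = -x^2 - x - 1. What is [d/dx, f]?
- 2 x - 1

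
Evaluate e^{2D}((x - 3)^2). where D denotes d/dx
x^{2} - 2 x + 1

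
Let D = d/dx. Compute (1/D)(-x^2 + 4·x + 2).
- \frac{x^{3}}{3} + 2 x^{2} + 2 x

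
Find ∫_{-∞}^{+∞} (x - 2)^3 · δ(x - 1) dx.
-1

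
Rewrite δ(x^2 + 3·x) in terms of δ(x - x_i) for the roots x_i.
\frac{\delta(x + 3) + \delta(x)}{3}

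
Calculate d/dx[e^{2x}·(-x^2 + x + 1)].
\left(3 - 2 x^{2}\right) e^{2 x}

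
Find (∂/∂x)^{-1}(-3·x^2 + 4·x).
- x^{3} + 2 x^{2}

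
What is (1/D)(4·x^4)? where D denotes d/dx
\frac{4 x^{5}}{5}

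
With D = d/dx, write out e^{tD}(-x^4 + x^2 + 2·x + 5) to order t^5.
- t^{4} - 4 t^{3} x + t^{2} \left(1 - 6 x^{2}\right) + 2 t \left(- 2 x^{3} + x + 1\right) - x^{4} + x^{2} + 2 x + 5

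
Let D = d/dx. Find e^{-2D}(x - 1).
x - 3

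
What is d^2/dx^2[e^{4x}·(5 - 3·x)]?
\left(56 - 48 x\right) e^{4 x}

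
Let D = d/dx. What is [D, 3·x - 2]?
3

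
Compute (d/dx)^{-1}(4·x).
2 x^{2}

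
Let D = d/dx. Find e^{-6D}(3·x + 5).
3 x - 13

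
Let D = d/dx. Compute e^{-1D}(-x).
1 - x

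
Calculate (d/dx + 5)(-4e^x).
- 24 e^{x}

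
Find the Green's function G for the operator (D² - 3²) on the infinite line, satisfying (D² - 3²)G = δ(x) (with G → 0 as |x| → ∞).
-\frac{e^{-3|x|}}{6}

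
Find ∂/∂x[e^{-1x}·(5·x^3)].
5 x^{2} \left(3 - x\right) e^{- x}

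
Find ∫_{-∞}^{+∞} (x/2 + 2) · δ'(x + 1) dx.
- \frac{1}{2}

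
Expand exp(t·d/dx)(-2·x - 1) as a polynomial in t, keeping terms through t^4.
- 2 t - 2 x - 1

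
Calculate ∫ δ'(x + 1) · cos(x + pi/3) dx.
\cos{\left(\frac{\pi}{6} + 1 \right)}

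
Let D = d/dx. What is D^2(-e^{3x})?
- 9 e^{3 x}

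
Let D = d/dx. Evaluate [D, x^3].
3 x^{2}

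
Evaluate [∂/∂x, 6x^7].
42 x^{6}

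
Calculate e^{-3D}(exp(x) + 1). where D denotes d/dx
e^{x - 3} + 1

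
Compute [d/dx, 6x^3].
18 x^{2}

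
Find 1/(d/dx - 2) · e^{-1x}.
- \frac{e^{- x}}{3}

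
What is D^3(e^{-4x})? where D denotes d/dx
- 64 e^{- 4 x}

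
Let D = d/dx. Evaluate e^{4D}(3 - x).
- x - 1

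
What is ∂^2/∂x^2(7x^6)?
210 x^{4}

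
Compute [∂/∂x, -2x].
-2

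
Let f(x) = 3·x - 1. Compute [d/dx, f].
3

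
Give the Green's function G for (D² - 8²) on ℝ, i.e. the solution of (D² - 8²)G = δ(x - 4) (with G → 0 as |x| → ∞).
-\frac{e^{-8|x - 4|}}{16}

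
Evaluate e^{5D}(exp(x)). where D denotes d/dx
e^{x + 5}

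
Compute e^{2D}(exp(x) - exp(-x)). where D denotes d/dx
2 \sinh{\left(x + 2 \right)}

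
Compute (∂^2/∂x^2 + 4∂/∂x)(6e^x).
30 e^{x}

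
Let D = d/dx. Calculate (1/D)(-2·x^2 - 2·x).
- \frac{2 x^{3}}{3} - x^{2}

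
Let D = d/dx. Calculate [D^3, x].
3D^{2}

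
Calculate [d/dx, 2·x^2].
4 x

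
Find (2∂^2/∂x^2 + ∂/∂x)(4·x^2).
8 x + 16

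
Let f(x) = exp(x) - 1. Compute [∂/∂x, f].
e^{x}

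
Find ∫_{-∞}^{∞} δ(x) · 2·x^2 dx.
0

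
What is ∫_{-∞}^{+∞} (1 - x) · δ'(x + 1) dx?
1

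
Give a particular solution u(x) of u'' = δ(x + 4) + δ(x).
\frac{|x + 4|}{2} + \frac{|x|}{2}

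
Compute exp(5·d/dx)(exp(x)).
e^{x + 5}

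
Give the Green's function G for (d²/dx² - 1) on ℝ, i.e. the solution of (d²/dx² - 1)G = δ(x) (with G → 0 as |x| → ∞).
-\frac{e^{-|x|}}{2}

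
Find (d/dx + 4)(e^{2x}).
6 e^{2 x}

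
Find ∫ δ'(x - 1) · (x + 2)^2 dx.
-6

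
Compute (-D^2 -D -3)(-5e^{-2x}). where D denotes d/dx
25 e^{- 2 x}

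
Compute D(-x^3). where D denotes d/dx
- 3 x^{2}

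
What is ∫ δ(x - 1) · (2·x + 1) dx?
3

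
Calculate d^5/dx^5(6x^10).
181440 x^{5}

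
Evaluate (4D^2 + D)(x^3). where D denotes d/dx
3 x \left(x + 8\right)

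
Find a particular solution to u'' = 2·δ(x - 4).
|x - 4|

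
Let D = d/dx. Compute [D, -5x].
-5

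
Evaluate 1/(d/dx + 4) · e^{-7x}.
- \frac{e^{- 7 x}}{3}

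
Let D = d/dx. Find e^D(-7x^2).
- 7 x^{2} - 14 x - 7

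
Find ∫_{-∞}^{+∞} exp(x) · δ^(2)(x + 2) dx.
e^{-2}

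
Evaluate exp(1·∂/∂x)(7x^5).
7 x^{5} + 35 x^{4} + 70 x^{3} + 70 x^{2} + 35 x + 7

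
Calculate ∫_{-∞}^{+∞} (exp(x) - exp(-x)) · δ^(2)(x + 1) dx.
- 2 \sinh{\left(1 \right)}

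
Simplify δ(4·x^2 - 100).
\frac{\delta(x - 5) + \delta(x + 5)}{40}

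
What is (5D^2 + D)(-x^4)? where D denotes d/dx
4 x^{2} \left(- x - 15\right)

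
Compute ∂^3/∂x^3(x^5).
60 x^{2}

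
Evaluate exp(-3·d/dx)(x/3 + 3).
\frac{x}{3} + 2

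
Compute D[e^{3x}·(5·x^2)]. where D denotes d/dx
5 x \left(3 x + 2\right) e^{3 x}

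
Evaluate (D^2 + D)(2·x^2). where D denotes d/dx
4 x + 4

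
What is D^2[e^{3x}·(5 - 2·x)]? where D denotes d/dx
\left(33 - 18 x\right) e^{3 x}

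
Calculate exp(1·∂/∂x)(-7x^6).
- 7 x^{6} - 42 x^{5} - 105 x^{4} - 140 x^{3} - 105 x^{2} - 42 x - 7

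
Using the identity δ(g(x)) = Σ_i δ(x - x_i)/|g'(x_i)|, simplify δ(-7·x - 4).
\frac{\delta(x + 4/7)}{7}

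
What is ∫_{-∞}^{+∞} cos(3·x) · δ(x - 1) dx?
\cos{\left(3 \right)}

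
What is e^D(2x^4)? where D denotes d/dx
2 x^{4} + 8 x^{3} + 12 x^{2} + 8 x + 2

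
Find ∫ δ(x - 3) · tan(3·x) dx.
\tan{\left(9 \right)}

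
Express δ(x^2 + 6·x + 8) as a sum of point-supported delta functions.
\frac{\delta(x + 2) + \delta(x + 4)}{2}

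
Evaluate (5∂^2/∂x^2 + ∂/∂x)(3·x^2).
6 x + 30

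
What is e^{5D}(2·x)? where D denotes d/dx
2 x + 10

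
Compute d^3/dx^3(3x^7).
630 x^{4}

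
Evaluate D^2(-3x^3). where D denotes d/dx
- 18 x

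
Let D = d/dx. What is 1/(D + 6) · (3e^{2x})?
\frac{3 e^{2 x}}{8}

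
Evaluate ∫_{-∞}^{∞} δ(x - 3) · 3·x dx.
9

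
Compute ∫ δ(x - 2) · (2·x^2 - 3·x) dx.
2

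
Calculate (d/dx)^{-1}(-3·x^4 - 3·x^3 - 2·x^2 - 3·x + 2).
- \frac{3 x^{5}}{5} - \frac{3 x^{4}}{4} - \frac{2 x^{3}}{3} - \frac{3 x^{2}}{2} + 2 x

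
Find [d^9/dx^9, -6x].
-54\frac{d^{8}}{dx^{8}}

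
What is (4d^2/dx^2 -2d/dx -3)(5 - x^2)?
3 x^{2} + 4 x - 23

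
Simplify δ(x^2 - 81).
\frac{\delta(x - 9) + \delta(x + 9)}{18}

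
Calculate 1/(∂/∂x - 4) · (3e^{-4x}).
- \frac{3 e^{- 4 x}}{8}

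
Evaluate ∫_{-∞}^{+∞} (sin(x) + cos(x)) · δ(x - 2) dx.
\cos{\left(2 \right)} + \sin{\left(2 \right)}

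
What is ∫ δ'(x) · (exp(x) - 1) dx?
-1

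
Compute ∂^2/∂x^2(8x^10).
720 x^{8}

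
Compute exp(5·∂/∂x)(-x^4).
- x^{4} - 20 x^{3} - 150 x^{2} - 500 x - 625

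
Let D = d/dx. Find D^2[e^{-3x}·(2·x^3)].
6 x \left(3 x^{2} - 6 x + 2\right) e^{- 3 x}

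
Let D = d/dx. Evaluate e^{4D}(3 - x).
- x - 1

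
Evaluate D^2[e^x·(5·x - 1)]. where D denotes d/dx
\left(5 x + 9\right) e^{x}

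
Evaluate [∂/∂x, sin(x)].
\cos{\left(x \right)}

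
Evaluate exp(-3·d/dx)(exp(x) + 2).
e^{x - 3} + 2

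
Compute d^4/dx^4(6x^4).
144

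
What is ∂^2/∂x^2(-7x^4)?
- 84 x^{2}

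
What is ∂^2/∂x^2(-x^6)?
- 30 x^{4}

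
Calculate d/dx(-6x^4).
- 24 x^{3}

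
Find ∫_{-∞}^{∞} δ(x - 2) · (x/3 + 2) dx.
\frac{8}{3}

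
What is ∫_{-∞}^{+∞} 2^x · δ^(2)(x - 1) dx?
2 \log{\left(2 \right)}^{2}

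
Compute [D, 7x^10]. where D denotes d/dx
70 x^{9}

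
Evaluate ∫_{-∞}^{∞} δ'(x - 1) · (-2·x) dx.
2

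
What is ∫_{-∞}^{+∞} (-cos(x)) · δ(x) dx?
-1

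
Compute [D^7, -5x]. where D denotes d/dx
-35D^{6}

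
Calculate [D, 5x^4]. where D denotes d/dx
20 x^{3}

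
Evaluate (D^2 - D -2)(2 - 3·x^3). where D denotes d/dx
6 x^{3} + 9 x^{2} - 18 x - 4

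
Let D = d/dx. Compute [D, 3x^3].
9 x^{2}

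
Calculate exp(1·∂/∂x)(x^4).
x^{4} + 4 x^{3} + 6 x^{2} + 4 x + 1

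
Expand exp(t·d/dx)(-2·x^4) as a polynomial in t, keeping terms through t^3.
2 x \left(- 4 t^{3} - 6 t^{2} x - 4 t x^{2} - x^{3}\right)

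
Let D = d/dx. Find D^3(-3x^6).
- 360 x^{3}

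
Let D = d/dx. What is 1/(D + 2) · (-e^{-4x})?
\frac{e^{- 4 x}}{2}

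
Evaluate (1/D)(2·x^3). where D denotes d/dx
\frac{x^{4}}{2}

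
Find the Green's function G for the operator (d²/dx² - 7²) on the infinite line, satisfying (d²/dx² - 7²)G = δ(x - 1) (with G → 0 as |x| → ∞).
-\frac{e^{-7|x - 1|}}{14}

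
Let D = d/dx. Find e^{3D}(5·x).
5 x + 15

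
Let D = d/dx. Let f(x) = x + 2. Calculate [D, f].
1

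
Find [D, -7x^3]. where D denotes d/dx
- 21 x^{2}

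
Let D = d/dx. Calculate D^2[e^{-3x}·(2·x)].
6 \left(3 x - 2\right) e^{- 3 x}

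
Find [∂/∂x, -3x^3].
- 9 x^{2}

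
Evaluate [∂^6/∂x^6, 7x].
42\frac{d^{5}}{dx^{5}}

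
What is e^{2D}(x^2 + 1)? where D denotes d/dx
x^{2} + 4 x + 5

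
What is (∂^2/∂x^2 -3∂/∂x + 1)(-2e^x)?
2 e^{x}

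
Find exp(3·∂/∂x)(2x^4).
2 x^{4} + 24 x^{3} + 108 x^{2} + 216 x + 162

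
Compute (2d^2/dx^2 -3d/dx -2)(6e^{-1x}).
18 e^{- x}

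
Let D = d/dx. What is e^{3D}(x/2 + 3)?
\frac{x}{2} + \frac{9}{2}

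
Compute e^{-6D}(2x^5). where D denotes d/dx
2 x^{5} - 60 x^{4} + 720 x^{3} - 4320 x^{2} + 12960 x - 15552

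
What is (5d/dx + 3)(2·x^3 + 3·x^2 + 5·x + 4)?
6 x^{3} + 39 x^{2} + 45 x + 37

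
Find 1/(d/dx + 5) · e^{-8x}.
- \frac{e^{- 8 x}}{3}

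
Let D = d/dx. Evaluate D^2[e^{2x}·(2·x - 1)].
\left(8 x + 4\right) e^{2 x}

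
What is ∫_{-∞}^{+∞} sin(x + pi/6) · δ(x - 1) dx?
\sin{\left(\frac{\pi}{6} + 1 \right)}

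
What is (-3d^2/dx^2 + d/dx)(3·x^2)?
6 x - 18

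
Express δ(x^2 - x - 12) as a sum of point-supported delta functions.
\frac{\delta(x - 4) + \delta(x + 3)}{7}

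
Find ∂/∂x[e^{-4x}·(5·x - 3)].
\left(17 - 20 x\right) e^{- 4 x}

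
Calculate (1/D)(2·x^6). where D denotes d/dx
\frac{2 x^{7}}{7}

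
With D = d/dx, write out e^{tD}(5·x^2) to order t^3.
5 t^{2} + 10 t x + 5 x^{2}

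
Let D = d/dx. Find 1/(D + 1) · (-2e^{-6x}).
\frac{2 e^{- 6 x}}{5}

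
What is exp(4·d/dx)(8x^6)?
8 x^{6} + 192 x^{5} + 1920 x^{4} + 10240 x^{3} + 30720 x^{2} + 49152 x + 32768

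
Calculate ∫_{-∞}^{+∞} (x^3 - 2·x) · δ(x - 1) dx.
-1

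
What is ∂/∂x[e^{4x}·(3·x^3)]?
x^{2} \left(12 x + 9\right) e^{4 x}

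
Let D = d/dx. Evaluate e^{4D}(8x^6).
8 x^{6} + 192 x^{5} + 1920 x^{4} + 10240 x^{3} + 30720 x^{2} + 49152 x + 32768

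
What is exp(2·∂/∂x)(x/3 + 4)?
\frac{x}{3} + \frac{14}{3}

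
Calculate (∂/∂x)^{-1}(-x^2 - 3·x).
- \frac{x^{3}}{3} - \frac{3 x^{2}}{2}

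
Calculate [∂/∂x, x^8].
8 x^{7}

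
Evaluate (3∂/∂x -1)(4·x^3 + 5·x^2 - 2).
- 4 x^{3} + 31 x^{2} + 30 x + 2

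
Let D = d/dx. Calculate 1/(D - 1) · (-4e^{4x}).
- \frac{4 e^{4 x}}{3}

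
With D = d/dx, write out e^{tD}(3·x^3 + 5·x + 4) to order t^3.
3 t^{3} + 9 t^{2} x + t \left(9 x^{2} + 5\right) + 3 x^{3} + 5 x + 4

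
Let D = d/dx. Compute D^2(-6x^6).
- 180 x^{4}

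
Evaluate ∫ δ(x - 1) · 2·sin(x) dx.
2 \sin{\left(1 \right)}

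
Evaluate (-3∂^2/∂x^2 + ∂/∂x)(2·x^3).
6 x \left(x - 6\right)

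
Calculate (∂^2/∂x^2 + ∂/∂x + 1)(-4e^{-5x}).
- 84 e^{- 5 x}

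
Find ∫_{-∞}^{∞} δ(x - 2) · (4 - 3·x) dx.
-2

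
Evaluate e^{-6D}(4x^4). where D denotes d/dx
4 x^{4} - 96 x^{3} + 864 x^{2} - 3456 x + 5184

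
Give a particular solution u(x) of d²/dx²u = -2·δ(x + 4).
-|x + 4|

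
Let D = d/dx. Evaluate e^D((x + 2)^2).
x^{2} + 6 x + 9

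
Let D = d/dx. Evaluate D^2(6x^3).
36 x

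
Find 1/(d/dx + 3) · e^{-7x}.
- \frac{e^{- 7 x}}{4}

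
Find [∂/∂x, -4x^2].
- 8 x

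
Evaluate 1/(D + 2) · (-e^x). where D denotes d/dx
- \frac{e^{x}}{3}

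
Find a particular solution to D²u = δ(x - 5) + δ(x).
\frac{|x - 5|}{2} + \frac{|x|}{2}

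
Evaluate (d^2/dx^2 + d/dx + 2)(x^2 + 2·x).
2 x^{2} + 6 x + 4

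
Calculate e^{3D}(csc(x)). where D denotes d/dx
\csc{\left(x + 3 \right)}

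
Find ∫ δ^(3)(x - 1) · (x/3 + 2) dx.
0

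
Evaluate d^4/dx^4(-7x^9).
- 21168 x^{5}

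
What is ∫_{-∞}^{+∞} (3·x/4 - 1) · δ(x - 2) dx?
\frac{1}{2}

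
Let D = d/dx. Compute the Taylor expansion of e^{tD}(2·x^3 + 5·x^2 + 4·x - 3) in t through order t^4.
2 t^{3} + t^{2} \left(6 x + 5\right) + 2 t \left(3 x^{2} + 5 x + 2\right) + 2 x^{3} + 5 x^{2} + 4 x - 3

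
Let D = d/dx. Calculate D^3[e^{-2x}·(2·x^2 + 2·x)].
16 x \left(2 - x\right) e^{- 2 x}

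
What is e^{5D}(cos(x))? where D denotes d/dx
\cos{\left(x + 5 \right)}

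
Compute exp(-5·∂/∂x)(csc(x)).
\csc{\left(x - 5 \right)}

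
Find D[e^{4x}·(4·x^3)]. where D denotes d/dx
x^{2} \left(16 x + 12\right) e^{4 x}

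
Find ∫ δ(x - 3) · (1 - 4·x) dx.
-11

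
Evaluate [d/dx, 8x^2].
16 x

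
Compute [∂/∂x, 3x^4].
12 x^{3}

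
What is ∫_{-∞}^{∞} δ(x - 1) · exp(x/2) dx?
e^{\frac{1}{2}}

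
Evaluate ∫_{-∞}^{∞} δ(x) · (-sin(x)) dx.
0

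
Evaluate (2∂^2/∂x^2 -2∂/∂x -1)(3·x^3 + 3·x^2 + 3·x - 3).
- 3 x^{3} - 21 x^{2} + 21 x + 9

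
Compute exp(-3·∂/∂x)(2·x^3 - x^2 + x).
2 x^{3} - 19 x^{2} + 61 x - 66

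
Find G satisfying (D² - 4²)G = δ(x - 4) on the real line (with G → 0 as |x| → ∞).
-\frac{e^{-4|x - 4|}}{8}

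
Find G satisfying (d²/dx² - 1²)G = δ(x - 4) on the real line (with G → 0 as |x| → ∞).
-\frac{e^{-|x - 4|}}{2}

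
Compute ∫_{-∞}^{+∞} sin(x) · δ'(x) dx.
-1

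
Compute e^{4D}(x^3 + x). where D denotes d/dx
x^{3} + 12 x^{2} + 49 x + 68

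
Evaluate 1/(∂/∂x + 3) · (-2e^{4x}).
- \frac{2 e^{4 x}}{7}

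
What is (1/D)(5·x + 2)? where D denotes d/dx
\frac{5 x^{2}}{2} + 2 x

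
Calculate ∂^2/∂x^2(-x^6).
- 30 x^{4}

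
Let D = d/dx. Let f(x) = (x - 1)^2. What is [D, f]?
2 x - 2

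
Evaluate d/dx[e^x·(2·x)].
2 \left(x + 1\right) e^{x}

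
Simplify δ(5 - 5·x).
\frac{\delta(x - 1)}{5}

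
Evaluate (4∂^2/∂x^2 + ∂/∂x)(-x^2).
- 2 x - 8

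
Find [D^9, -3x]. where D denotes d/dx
-27D^{8}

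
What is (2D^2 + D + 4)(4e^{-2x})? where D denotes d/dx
40 e^{- 2 x}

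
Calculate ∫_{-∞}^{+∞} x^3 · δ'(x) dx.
0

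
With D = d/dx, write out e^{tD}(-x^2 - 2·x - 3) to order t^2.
- t^{2} - 2 t \left(x + 1\right) - x^{2} - 2 x - 3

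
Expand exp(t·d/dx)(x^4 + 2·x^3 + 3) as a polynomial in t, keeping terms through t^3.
t^{3} \left(4 x + 2\right) + 6 t^{2} x \left(x + 1\right) + 2 t x^{2} \left(2 x + 3\right) + x^{4} + 2 x^{3} + 3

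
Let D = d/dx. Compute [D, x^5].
5 x^{4}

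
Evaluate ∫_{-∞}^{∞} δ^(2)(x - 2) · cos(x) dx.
- \cos{\left(2 \right)}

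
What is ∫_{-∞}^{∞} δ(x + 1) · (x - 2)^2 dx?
9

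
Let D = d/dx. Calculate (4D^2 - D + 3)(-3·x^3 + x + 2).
- 9 x^{3} + 9 x^{2} - 69 x + 5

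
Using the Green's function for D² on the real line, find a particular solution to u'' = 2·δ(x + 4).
|x + 4|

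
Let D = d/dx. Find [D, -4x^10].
- 40 x^{9}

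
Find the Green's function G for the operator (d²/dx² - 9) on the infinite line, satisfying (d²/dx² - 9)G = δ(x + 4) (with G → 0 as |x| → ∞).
-\frac{e^{-3|x + 4|}}{6}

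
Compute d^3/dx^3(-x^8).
- 336 x^{5}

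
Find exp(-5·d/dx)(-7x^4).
- 7 x^{4} + 140 x^{3} - 1050 x^{2} + 3500 x - 4375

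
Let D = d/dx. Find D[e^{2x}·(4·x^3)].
x^{2} \left(8 x + 12\right) e^{2 x}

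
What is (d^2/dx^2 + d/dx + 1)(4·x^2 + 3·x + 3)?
4 x^{2} + 11 x + 14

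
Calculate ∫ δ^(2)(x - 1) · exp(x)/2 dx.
\frac{e}{2}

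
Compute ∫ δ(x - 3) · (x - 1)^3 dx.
8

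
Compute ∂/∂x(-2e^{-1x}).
2 e^{- x}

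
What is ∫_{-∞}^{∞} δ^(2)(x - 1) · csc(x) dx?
\left(2 \cot^{2}{\left(1 \right)} + 1\right) \csc{\left(1 \right)}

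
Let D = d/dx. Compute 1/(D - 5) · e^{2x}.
- \frac{e^{2 x}}{3}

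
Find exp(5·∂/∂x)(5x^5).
5 x^{5} + 125 x^{4} + 1250 x^{3} + 6250 x^{2} + 15625 x + 15625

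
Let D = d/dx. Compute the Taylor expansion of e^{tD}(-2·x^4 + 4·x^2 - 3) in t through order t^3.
- 8 t^{3} x - t^{2} \left(12 x^{2} - 4\right) - 8 t x \left(x^{2} - 1\right) - 2 x^{4} + 4 x^{2} - 3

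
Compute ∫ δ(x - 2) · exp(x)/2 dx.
\frac{e^{2}}{2}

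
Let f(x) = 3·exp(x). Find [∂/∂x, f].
3 e^{x}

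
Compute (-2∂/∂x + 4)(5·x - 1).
20 x - 14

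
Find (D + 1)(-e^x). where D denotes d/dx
- 2 e^{x}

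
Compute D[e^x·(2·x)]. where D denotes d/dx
2 \left(x + 1\right) e^{x}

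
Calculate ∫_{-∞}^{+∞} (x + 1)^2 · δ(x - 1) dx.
4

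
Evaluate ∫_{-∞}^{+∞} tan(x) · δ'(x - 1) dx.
- \tan^{2}{\left(1 \right)} - 1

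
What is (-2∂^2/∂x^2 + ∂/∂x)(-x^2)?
4 - 2 x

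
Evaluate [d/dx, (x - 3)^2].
2 x - 6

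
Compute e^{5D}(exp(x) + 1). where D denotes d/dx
e^{x + 5} + 1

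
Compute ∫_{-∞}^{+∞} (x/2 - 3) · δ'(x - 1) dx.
- \frac{1}{2}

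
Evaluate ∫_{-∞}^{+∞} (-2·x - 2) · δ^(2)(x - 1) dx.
0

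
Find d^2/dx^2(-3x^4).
- 36 x^{2}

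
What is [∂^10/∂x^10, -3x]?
-30\frac{d^{9}}{dx^{9}}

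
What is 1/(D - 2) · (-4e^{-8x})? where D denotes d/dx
\frac{2 e^{- 8 x}}{5}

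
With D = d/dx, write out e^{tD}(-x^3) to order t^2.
x \left(- 3 t^{2} - 3 t x - x^{2}\right)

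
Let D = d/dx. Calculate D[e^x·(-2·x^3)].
2 x^{2} \left(- x - 3\right) e^{x}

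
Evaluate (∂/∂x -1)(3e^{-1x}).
- 6 e^{- x}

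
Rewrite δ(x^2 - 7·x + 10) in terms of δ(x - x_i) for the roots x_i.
\frac{\delta(x - 2) + \delta(x - 5)}{3}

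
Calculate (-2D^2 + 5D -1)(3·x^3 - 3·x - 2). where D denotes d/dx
- 3 x^{3} + 45 x^{2} - 33 x - 13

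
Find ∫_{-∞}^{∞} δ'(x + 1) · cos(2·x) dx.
- 2 \sin{\left(2 \right)}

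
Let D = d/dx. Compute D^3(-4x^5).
- 240 x^{2}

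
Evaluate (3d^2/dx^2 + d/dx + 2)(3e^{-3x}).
78 e^{- 3 x}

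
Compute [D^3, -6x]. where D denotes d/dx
-18D^{2}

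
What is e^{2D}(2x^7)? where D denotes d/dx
2 x^{7} + 28 x^{6} + 168 x^{5} + 560 x^{4} + 1120 x^{3} + 1344 x^{2} + 896 x + 256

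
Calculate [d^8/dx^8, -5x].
-40\frac{d^{7}}{dx^{7}}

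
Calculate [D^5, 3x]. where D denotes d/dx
15D^{4}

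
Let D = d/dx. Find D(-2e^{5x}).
- 10 e^{5 x}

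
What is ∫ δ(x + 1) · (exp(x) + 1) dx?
e^{-1} + 1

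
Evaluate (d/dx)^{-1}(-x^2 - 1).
- \frac{x^{3}}{3} - x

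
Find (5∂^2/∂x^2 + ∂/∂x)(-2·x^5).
10 x^{3} \left(- x - 20\right)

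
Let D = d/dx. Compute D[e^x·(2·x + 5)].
\left(2 x + 7\right) e^{x}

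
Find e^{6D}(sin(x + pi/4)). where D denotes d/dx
\sin{\left(x + \frac{\pi}{4} + 6 \right)}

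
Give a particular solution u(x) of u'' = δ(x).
\frac{|x|}{2}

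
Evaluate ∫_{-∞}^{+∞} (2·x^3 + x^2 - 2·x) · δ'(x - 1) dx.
-6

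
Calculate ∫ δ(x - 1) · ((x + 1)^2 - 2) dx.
2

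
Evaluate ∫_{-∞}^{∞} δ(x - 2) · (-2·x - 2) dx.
-6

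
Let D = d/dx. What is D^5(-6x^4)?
0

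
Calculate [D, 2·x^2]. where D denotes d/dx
4 x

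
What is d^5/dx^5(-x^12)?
- 95040 x^{7}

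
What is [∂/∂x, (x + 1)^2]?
2 x + 2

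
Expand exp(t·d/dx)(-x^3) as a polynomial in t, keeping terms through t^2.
x \left(- 3 t^{2} - 3 t x - x^{2}\right)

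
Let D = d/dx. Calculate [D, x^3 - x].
3 x^{2} - 1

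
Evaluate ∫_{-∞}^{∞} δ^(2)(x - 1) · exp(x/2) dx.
\frac{e^{\frac{1}{2}}}{4}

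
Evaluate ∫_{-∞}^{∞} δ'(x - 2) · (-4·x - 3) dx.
4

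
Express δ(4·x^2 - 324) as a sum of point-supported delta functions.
\frac{\delta(x - 9) + \delta(x + 9)}{72}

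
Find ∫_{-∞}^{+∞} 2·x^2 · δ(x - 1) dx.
2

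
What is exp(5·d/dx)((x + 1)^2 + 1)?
x^{2} + 12 x + 37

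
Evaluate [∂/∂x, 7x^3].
21 x^{2}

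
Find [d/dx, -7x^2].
- 14 x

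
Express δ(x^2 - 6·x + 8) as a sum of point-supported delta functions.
\frac{\delta(x - 4) + \delta(x - 2)}{2}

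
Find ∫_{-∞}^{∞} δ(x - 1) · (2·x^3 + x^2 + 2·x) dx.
5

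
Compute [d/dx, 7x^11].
77 x^{10}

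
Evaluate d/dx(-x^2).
- 2 x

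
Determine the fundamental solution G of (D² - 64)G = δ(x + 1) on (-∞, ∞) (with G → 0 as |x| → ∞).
-\frac{e^{-8|x + 1|}}{16}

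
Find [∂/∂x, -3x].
-3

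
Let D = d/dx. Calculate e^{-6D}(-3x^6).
- 3 x^{6} + 108 x^{5} - 1620 x^{4} + 12960 x^{3} - 58320 x^{2} + 139968 x - 139968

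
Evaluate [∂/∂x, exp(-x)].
- e^{- x}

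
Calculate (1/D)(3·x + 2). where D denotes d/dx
\frac{3 x^{2}}{2} + 2 x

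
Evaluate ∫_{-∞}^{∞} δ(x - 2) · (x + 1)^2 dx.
9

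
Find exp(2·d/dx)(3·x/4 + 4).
\frac{3 x}{4} + \frac{11}{2}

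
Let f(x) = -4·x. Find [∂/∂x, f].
-4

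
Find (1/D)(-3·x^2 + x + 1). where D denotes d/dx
- x^{3} + \frac{x^{2}}{2} + x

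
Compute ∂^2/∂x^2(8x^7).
336 x^{5}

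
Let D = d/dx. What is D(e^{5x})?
5 e^{5 x}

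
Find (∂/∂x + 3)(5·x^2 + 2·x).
15 x^{2} + 16 x + 2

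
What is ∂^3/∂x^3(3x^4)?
72 x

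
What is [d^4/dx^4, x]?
4\frac{d^{3}}{dx^{3}}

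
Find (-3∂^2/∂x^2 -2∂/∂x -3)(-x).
3 x + 2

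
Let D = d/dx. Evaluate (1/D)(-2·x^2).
- \frac{2 x^{3}}{3}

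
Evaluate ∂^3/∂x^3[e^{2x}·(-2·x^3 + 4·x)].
\left(- 16 x^{3} - 72 x^{2} - 40 x + 36\right) e^{2 x}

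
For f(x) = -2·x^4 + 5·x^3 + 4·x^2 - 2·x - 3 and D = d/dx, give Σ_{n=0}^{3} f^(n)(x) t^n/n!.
t^{3} \left(5 - 8 x\right) + t^{2} \left(- 12 x^{2} + 15 x + 4\right) - t \left(8 x^{3} - 15 x^{2} - 8 x + 2\right) - 2 x^{4} + 5 x^{3} + 4 x^{2} - 2 x - 3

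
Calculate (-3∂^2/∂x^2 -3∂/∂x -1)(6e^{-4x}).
- 222 e^{- 4 x}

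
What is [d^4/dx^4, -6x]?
-24\frac{d^{3}}{dx^{3}}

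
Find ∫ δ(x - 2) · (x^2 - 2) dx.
2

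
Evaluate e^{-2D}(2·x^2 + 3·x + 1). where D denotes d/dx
2 x^{2} - 5 x + 3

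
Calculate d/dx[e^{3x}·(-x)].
\left(- 3 x - 1\right) e^{3 x}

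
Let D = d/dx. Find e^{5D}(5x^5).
5 x^{5} + 125 x^{4} + 1250 x^{3} + 6250 x^{2} + 15625 x + 15625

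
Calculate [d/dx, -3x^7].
- 21 x^{6}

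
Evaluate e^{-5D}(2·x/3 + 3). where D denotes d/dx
\frac{2 x}{3} - \frac{1}{3}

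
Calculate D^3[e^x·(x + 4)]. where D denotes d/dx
\left(x + 7\right) e^{x}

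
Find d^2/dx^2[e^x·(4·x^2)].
4 \left(x^{2} + 4 x + 2\right) e^{x}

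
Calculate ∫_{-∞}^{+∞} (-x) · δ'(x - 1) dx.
1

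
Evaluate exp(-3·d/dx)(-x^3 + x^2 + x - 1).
- x^{3} + 10 x^{2} - 32 x + 32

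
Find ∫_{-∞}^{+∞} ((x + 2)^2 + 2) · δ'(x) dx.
-4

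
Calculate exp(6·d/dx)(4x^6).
4 x^{6} + 144 x^{5} + 2160 x^{4} + 17280 x^{3} + 77760 x^{2} + 186624 x + 186624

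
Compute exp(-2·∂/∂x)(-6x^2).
- 6 x^{2} + 24 x - 24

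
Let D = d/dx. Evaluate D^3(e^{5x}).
125 e^{5 x}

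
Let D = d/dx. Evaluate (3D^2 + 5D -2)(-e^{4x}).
- 66 e^{4 x}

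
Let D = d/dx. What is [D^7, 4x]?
28D^{6}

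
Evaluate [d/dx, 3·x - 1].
3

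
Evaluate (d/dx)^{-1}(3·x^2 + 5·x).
x^{3} + \frac{5 x^{2}}{2}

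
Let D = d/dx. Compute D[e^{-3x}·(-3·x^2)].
3 x \left(3 x - 2\right) e^{- 3 x}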